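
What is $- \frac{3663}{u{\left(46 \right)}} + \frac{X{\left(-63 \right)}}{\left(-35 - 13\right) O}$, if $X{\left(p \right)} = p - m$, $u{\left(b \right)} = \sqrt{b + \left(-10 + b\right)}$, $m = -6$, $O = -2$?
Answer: $- \frac{19}{32} - \frac{3663 \sqrt{82}}{82} \approx -405.1$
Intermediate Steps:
$u{\left(b \right)} = \sqrt{-10 + 2 b}$
$X{\left(p \right)} = 6 + p$ ($X{\left(p \right)} = p - -6 = p + 6 = 6 + p$)
$- \frac{3663}{u{\left(46 \right)}} + \frac{X{\left(-63 \right)}}{\left(-35 - 13\right) O} = - \frac{3663}{\sqrt{-10 + 2 \cdot 46}} + \frac{6 - 63}{\left(-35 - 13\right) \left(-2\right)} = - \frac{3663}{\sqrt{-10 + 92}} - \frac{57}{\left(-48\right) \left(-2\right)} = - \frac{3663}{\sqrt{82}} - \frac{57}{96} = - 3663 \frac{\sqrt{82}}{82} - \frac{19}{32} = - \frac{3663 \sqrt{82}}{82} - \frac{19}{32} = - \frac{19}{32} - \frac{3663 \sqrt{82}}{82}$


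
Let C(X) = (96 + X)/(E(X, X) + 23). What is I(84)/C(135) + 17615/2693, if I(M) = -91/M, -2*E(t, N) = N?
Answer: 100773361/14929992 ≈ 6.7497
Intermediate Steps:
E(t, N) = -N/2
C(X) = (96 + X)/(23 - X/2) (C(X) = (96 + X)/(-X/2 + 23) = (96 + X)/(23 - X/2))
I(84)/C(135) + 17615/2693 = (-91/84)/((2*(-96 - 1*135)/(-46 + 135))) + 17615/2693 = (-91*1/84)/((2*(-96 - 135)/89)) + 17615*(1/2693) = -13/(12*(2*(1/89)*(-231))) + 17615/2693 = -13/(12*(-462/89)) + 17615/2693 = -13/12*(-89/462) + 17615/2693 = 1157/5544 + 17615/2693 = 100773361/14929992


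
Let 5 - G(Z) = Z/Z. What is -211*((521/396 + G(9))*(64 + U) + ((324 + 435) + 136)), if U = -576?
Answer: 38156185/99 ≈ 3.8542e+5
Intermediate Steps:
G(Z) = 4 (G(Z) = 5 - Z/Z = 5 - 1*1 = 5 - 1 = 4)
-211*((521/396 + G(9))*(64 + U) + ((324 + 435) + 136)) = -211*((521/396 + 4)*(64 - 576) + ((324 + 435) + 136)) = -211*((521*(1/396) + 4)*(-512) + (759 + 136)) = -211*((521/396 + 4)*(-512) + 895) = -211*((2105/396)*(-512) + 895) = -211*(-269440/99 + 895) = -211*(-180835/99) = 38156185/99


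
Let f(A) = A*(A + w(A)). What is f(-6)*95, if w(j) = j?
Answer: 6840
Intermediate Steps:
f(A) = 2*A**2 (f(A) = A*(A + A) = A*(2*A) = 2*A**2)
f(-6)*95 = (2*(-6)**2)*95 = (2*36)*95 = 72*95 = 6840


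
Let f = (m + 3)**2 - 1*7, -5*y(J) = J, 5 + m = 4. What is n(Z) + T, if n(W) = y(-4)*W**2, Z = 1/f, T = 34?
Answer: 1534/45 ≈ 34.089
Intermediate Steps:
m = -1 (m = -5 + 4 = -1)
y(J) = -J/5
f = -3 (f = (-1 + 3)**2 - 1*7 = 2**2 - 7 = 4 - 7 = -3)
Z = -1/3 (Z = 1/(-3) = -1/3 ≈ -0.33333)
n(W) = 4*W**2/5 (n(W) = (-1/5*(-4))*W**2 = 4*W**2/5)
n(Z) + T = 4*(-1/3)**2/5 + 34 = (4/5)*(1/9) + 34 = 4/45 + 34 = 1534/45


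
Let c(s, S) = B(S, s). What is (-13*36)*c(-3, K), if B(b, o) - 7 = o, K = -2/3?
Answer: -1872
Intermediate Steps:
K = -2/3 (K = -2*1/3 = -2/3 ≈ -0.66667)
B(b, o) = 7 + o
c(s, S) = 7 + s
(-13*36)*c(-3, K) = (-13*36)*(7 - 3) = -468*4 = -1872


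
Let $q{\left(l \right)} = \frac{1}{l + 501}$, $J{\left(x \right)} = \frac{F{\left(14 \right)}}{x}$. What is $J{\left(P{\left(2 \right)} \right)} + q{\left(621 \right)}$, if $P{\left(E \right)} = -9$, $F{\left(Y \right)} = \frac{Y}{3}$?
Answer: $- \frac{5227}{10098} \approx -0.51763$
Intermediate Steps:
$F{\left(Y \right)} = \frac{Y}{3}$ ($F{\left(Y \right)} = Y \frac{1}{3} = \frac{Y}{3}$)
$J{\left(x \right)} = \frac{14}{3 x}$ ($J{\left(x \right)} = \frac{\frac{1}{3} \cdot 14}{x} = \frac{14}{3 x}$)
$q{\left(l \right)} = \frac{1}{501 + l}$
$J{\left(P{\left(2 \right)} \right)} + q{\left(621 \right)} = \frac{14}{3 \left(-9\right)} + \frac{1}{501 + 621} = \frac{14}{3} \left(- \frac{1}{9}\right) + \frac{1}{1122} = - \frac{14}{27} + \frac{1}{1122} = - \frac{5227}{10098}$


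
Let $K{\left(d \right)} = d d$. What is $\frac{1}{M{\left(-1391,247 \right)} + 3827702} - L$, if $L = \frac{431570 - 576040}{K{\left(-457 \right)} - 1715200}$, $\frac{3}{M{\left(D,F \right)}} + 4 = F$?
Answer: $- \frac{44791914873179}{467034883073913} \approx -0.095907$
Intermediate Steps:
$K{\left(d \right)} = d^{2}$
$M{\left(D,F \right)} = \frac{3}{-4 + F}$
$L = \frac{144470}{1506351}$ ($L = \frac{431570 - 576040}{\left(-457\right)^{2} - 1715200} = - \frac{144470}{208849 - 1715200} = - \frac{144470}{-1506351} = \left(-144470\right) \left(- \frac{1}{1506351}\right) = \frac{144470}{1506351} \approx 0.095907$)
$\frac{1}{M{\left(-1391,247 \right)} + 3827702} - L = \frac{1}{\frac{3}{-4 + 247} + 3827702} - \frac{144470}{1506351} = \frac{1}{\frac{3}{243} + 3827702} - \frac{144470}{1506351} = \frac{1}{3 \cdot \frac{1}{243} + 3827702} - \frac{144470}{1506351} = \frac{1}{\frac{1}{81} + 3827702} - \frac{144470}{1506351} = \frac{1}{\frac{310043863}{81}} - \frac{144470}{1506351} = \frac{81}{310043863} - \frac{144470}{1506351} = - \frac{44791914873179}{467034883073913}$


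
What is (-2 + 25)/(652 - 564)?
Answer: 23/88 ≈ 0.26136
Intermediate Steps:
(-2 + 25)/(652 - 564) = 23/88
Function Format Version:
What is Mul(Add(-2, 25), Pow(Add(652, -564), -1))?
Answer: Rational(23, 88) ≈ 0.26136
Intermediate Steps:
Mul(Add(-2, 25), Pow(Add(652, -564), -1)) = Mul(23, Pow(88, -1)) = Mul(23, Rational(1, 88)) = Rational(23, 88)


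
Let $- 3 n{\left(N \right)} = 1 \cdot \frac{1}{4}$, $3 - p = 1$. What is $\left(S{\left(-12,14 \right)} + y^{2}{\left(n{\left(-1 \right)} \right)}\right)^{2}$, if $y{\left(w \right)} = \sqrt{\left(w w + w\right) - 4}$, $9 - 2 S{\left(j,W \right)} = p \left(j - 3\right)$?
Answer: $\frac{4932841}{20736} \approx 237.89$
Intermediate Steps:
$p = 2$ ($p = 3 - 1 = 2$)
$n{\left(N \right)} = - \frac{1}{12}$ ($n{\left(N \right)} = - \frac{1 \cdot \frac{1}{4}}{3} = \left(- \frac{1}{3}\right) \frac{1}{4} = - \frac{1}{12}$)
$S{\left(j,W \right)} = \frac{15}{2} - j$ ($S{\left(j,W \right)} = \frac{9}{2} - \frac{2 \left(j - 3\right)}{2} = \frac{9}{2} - \frac{2 \left(-3 + j\right)}{2} = \frac{9}{2} - \frac{-6 + 2 j}{2} = \frac{9}{2} - \left(-3 + j\right) = \frac{15}{2} - j$)
$y{\left(w \right)} = \sqrt{-4 + w + w^{2}}$ ($y{\left(w \right)} = \sqrt{\left(w^{2} + w\right) - 4} = \sqrt{\left(w + w^{2}\right) - 4} = \sqrt{-4 + w + w^{2}}$)
$\left(S{\left(-12,14 \right)} + y^{2}{\left(n{\left(-1 \right)} \right)}\right)^{2} = \left(\left(\frac{15}{2} - -12\right) + \left(\sqrt{-4 - \frac{1}{12} + \left(- \frac{1}{12}\right)^{2}}\right)^{2}\right)^{2} = \left(\left(\frac{15}{2} + 12\right) + \left(\sqrt{-4 - \frac{1}{12} + \frac{1}{144}}\right)^{2}\right)^{2} = \left(\frac{39}{2} + \left(\sqrt{- \frac{587}{144}}\right)^{2}\right)^{2} = \left(\frac{39}{2} + \left(\frac{i \sqrt{587}}{12}\right)^{2}\right)^{2} = \left(\frac{39}{2} - \frac{587}{144}\right)^{2} = \left(\frac{2221}{144}\right)^{2} = \frac{4932841}{20736}$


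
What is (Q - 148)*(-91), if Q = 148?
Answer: 0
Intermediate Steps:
(Q - 148)*(-91) = (148 - 148)*(-91) = 0*(-91) = 0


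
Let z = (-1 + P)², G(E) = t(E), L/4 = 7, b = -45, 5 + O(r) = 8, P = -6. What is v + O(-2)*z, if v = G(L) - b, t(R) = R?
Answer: 220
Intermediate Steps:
O(r) = 3 (O(r) = -5 + 8 = 3)
L = 28 (L = 4*7 = 28)
G(E) = E
z = 49 (z = (-1 - 6)² = (-7)² = 49)
v = 73 (v = 28 - 1*(-45) = 28 + 45 = 73)
v + O(-2)*z = 73 + 3*49 = 73 + 147 = 220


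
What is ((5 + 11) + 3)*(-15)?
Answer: -285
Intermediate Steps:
((5 + 11) + 3)*(-15) = (16 + 3)*(-15) = 19*(-15) = -285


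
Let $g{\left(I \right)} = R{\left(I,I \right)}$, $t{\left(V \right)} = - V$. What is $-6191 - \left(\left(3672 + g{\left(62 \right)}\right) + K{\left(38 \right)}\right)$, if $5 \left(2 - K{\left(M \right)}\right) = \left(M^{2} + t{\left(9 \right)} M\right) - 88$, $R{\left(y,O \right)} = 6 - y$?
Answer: $- \frac{48031}{5} \approx -9606.2$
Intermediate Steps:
$g{\left(I \right)} = 6 - I$
$K{\left(M \right)} = \frac{98}{5} - \frac{M^{2}}{5} + \frac{9 M}{5}$ ($K{\left(M \right)} = 2 - \frac{\left(M^{2} + \left(-1\right) 9 M\right) - 88}{5} = 2 - \frac{\left(M^{2} - 9 M\right) - 88}{5} = 2 - \frac{-88 + M^{2} - 9 M}{5} = 2 + \left(\frac{88}{5} - \frac{M^{2}}{5} + \frac{9 M}{5}\right) = \frac{98}{5} - \frac{M^{2}}{5} + \frac{9 M}{5}$)
$-6191 - \left(\left(3672 + g{\left(62 \right)}\right) + K{\left(38 \right)}\right) = -6191 - \left(\left(3672 + \left(6 - 62\right)\right) + \left(\frac{98}{5} - \frac{38^{2}}{5} + \frac{9}{5} \cdot 38\right)\right) = -6191 - \left(\left(3672 + \left(6 - 62\right)\right) + \left(\frac{98}{5} - \frac{1444}{5} + \frac{342}{5}\right)\right) = -6191 - \left(\left(3672 - 56\right) + \left(\frac{98}{5} - \frac{1444}{5} + \frac{342}{5}\right)\right) = -6191 - \left(3616 - \frac{1004}{5}\right) = -6191 - \frac{17076}{5} = - \frac{48031}{5}$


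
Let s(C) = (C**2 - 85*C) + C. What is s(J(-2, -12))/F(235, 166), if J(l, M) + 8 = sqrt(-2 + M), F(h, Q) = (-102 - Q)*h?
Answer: -361/31490 + 5*I*sqrt(14)/3149 ≈ -0.011464 + 0.005941*I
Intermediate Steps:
F(h, Q) = h*(-102 - Q)
J(l, M) = -8 + sqrt(-2 + M)
s(C) = C**2 - 84*C
s(J(-2, -12))/F(235, 166) = ((-8 + sqrt(-2 - 12))*(-84 + (-8 + sqrt(-2 - 12))))/((-1*235*(102 + 166))) = ((-8 + sqrt(-14))*(-84 + (-8 + sqrt(-14))))/((-1*235*268)) = ((-8 + I*sqrt(14))*(-84 + (-8 + I*sqrt(14))))/(-62980) = ((-8 + I*sqrt(14))*(-92 + I*sqrt(14)))*(-1/62980) = ((-92 + I*sqrt(14))*(-8 + I*sqrt(14)))*(-1/62980) = -(-92 + I*sqrt(14))*(-8 + I*sqrt(14))/62980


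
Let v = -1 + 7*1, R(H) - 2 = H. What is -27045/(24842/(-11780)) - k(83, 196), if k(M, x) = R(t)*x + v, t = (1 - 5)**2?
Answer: 115399236/12421 ≈ 9290.7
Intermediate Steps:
t = 16 (t = (-4)**2 = 16)
R(H) = 2 + H
v = 6 (v = -1 + 7 = 6)
k(M, x) = 6 + 18*x (k(M, x) = (2 + 16)*x + 6 = 18*x + 6 = 6 + 18*x)
-27045/(24842/(-11780)) - k(83, 196) = -27045/(24842/(-11780)) - (6 + 18*196) = -27045/(24842*(-1/11780)) - (6 + 3528) = -27045/(-12421/5890) - 1*3534 = -27045*(-5890/12421) - 3534 = 159295050/12421 - 3534 = 115399236/12421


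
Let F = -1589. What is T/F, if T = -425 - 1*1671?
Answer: 2096/1589 ≈ 1.3191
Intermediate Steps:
T = -2096 (T = -425 - 1671 = -2096)
T/F = -2096/(-1589) = -2096*(-1/1589) = 2096/1589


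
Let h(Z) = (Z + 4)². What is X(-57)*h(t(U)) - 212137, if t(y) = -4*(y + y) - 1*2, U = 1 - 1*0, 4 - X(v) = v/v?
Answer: -212029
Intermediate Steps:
X(v) = 3 (X(v) = 4 - v/v = 4 - 1*1 = 4 - 1 = 3)
U = 1 (U = 1 + 0 = 1)
t(y) = -2 - 8*y (t(y) = -8*y - 2 = -2 - 8*y)
h(Z) = (4 + Z)²
X(-57)*h(t(U)) - 212137 = 3*(4 + (-2 - 8*1))² - 212137 = 3*(4 + (-2 - 8))² - 212137 = 3*(4 - 10)² - 212137 = 3*(-6)² - 212137 = 3*36 - 212137 = 108 - 212137 = -212029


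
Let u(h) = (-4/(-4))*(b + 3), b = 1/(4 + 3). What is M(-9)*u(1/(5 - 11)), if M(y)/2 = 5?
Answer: 220/7 ≈ 31.429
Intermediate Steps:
M(y) = 10 (M(y) = 2*5 = 10)
b = ⅐ (b = 1/7 = ⅐ ≈ 0.14286)
u(h) = 22/7 (u(h) = (-4/(-4))*(⅐ + 3) = -4*(-¼)*(22/7) = 1*(22/7) = 22/7)
M(-9)*u(1/(5 - 11)) = 10*(22/7) = 220/7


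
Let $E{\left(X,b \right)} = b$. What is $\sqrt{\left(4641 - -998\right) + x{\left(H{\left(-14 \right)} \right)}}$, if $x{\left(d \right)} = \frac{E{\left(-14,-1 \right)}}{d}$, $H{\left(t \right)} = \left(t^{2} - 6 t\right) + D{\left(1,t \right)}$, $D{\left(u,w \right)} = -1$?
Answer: $\frac{4 \sqrt{3048230}}{93} \approx 75.093$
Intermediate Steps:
$H{\left(t \right)} = -1 + t^{2} - 6 t$ ($H{\left(t \right)} = \left(t^{2} - 6 t\right) - 1 = -1 + t^{2} - 6 t$)
$x{\left(d \right)} = - \frac{1}{d}$
$\sqrt{\left(4641 - -998\right) + x{\left(H{\left(-14 \right)} \right)}} = \sqrt{\left(4641 - -998\right) - \frac{1}{-1 + \left(-14\right)^{2} - -84}} = \sqrt{\left(4641 + 998\right) - \frac{1}{-1 + 196 + 84}} = \sqrt{5639 - \frac{1}{279}} = \sqrt{\frac{1573280}{279}} = \frac{4 \sqrt{3048230}}{93}$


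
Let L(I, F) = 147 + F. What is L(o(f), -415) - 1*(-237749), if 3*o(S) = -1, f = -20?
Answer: 237481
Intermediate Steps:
o(S) = -⅓ (o(S) = (⅓)*(-1) = -⅓)
L(o(f), -415) - 1*(-237749) = (147 - 415) - 1*(-237749) = -268 + 237749 = 237481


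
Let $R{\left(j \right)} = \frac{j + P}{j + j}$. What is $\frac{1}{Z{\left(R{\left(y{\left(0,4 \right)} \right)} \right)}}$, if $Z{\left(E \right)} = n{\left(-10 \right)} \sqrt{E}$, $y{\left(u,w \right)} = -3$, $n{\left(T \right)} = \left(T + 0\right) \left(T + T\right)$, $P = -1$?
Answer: $\frac{\sqrt{6}}{400} \approx 0.0061237$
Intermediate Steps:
$n{\left(T \right)} = 2 T^{2}$ ($n{\left(T \right)} = T 2 T = 2 T^{2}$)
$R{\left(j \right)} = \frac{-1 + j}{2 j}$ ($R{\left(j \right)} = \frac{j - 1}{j + j} = \frac{-1 + j}{2 j}$)
$Z{\left(E \right)} = 200 \sqrt{E}$ ($Z{\left(E \right)} = 2 \left(-10\right)^{2} \sqrt{E} = 2 \cdot 100 \sqrt{E} = 200 \sqrt{E}$)
$\frac{1}{Z{\left(R{\left(y{\left(0,4 \right)} \right)} \right)}} = \frac{1}{200 \sqrt{\frac{-1 - 3}{2 \left(-3\right)}}} = \frac{1}{200 \sqrt{\frac{1}{2} \left(- \frac{1}{3}\right) \left(-4\right)}} = \frac{1}{200 \sqrt{\frac{2}{3}}} = \frac{1}{200 \frac{\sqrt{6}}{3}} = \frac{1}{\frac{200}{3} \sqrt{6}} = \frac{\sqrt{6}}{400}$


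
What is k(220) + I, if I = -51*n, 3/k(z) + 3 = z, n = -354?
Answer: 3917721/217 ≈ 18054.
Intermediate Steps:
k(z) = 3/(-3 + z)
I = 18054 (I = -51*(-354) = 18054)
k(220) + I = 3/(-3 + 220) + 18054 = 3/217 + 18054 = 3917721/217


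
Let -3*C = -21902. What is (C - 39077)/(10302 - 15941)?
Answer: 95329/16917 ≈ 5.6351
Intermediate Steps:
C = 21902/3 (C = -⅓*(-21902) = 21902/3 ≈ 7300.7)
(C - 39077)/(10302 - 15941) = (21902/3 - 39077)/(10302 - 15941) = -95329/3/(-5639) = -95329/3*(-1/5639) = 95329/16917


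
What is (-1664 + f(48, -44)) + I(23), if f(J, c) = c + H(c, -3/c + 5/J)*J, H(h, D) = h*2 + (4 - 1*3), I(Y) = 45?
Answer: -5839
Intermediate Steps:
H(h, D) = 1 + 2*h (H(h, D) = 2*h + (4 - 3) = 2*h + 1 = 1 + 2*h)
f(J, c) = c + J*(1 + 2*c) (f(J, c) = c + (1 + 2*c)*J = c + J*(1 + 2*c))
(-1664 + f(48, -44)) + I(23) = (-1664 + (-44 + 48*(1 + 2*(-44)))) + 45 = (-1664 + (-44 + 48*(1 - 88))) + 45 = (-1664 + (-44 + 48*(-87))) + 45 = (-1664 + (-44 - 4176)) + 45 = (-1664 - 4220) + 45 = -5884 + 45 = -5839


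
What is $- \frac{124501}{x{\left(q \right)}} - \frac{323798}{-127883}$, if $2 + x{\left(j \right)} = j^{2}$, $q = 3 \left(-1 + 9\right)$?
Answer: $- \frac{2247957333}{10486406} \approx -214.37$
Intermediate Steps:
$q = 24$ ($q = 3 \cdot 8 = 24$)
$x{\left(j \right)} = -2 + j^{2}$
$- \frac{124501}{x{\left(q \right)}} - \frac{323798}{-127883} = - \frac{124501}{-2 + 24^{2}} - \frac{323798}{-127883} = - \frac{124501}{-2 + 576} - - \frac{323798}{127883} = - \frac{124501}{574} + \frac{323798}{127883} = - \frac{2247957333}{10486406}$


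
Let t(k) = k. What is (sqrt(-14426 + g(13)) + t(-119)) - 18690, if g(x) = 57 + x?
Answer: -18809 + 2*I*sqrt(3589) ≈ -18809.0 + 119.82*I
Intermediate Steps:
(sqrt(-14426 + g(13)) + t(-119)) - 18690 = (sqrt(-14426 + (57 + 13)) - 119) - 18690 = (sqrt(-14426 + 70) - 119) - 18690 = (sqrt(-14356) - 119) - 18690 = (2*I*sqrt(3589) - 119) - 18690 = (-119 + 2*I*sqrt(3589)) - 18690 = -18809 + 2*I*sqrt(3589)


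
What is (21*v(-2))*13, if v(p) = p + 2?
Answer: 0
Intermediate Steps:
v(p) = 2 + p
(21*v(-2))*13 = (21*(2 - 2))*13 = (21*0)*13 = 0*13 = 0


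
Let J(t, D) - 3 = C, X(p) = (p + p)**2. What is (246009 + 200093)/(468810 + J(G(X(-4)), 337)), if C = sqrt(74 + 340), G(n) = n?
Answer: 69712805642/73261876185 - 446102*sqrt(46)/73261876185 ≈ 0.95152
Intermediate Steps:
X(p) = 4*p**2 (X(p) = (2*p)**2 = 4*p**2)
C = 3*sqrt(46) (C = sqrt(414) = 3*sqrt(46) ≈ 20.347)
J(t, D) = 3 + 3*sqrt(46)
(246009 + 200093)/(468810 + J(G(X(-4)), 337)) = (246009 + 200093)/(468810 + (3 + 3*sqrt(46))) = 446102/(468813 + 3*sqrt(46))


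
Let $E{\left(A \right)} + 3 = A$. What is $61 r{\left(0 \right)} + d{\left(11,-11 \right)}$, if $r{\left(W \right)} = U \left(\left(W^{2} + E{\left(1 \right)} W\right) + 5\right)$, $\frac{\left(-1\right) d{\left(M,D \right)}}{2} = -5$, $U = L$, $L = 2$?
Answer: $620$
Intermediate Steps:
$U = 2$
$d{\left(M,D \right)} = 10$ ($d{\left(M,D \right)} = \left(-2\right) \left(-5\right) = 10$)
$E{\left(A \right)} = -3 + A$
$r{\left(W \right)} = 10 - 4 W + 2 W^{2}$ ($r{\left(W \right)} = 2 \left(\left(W^{2} + \left(-3 + 1\right) W\right) + 5\right) = 2 \left(\left(W^{2} - 2 W\right) + 5\right) = 2 \left(5 + W^{2} - 2 W\right) = 10 - 4 W + 2 W^{2}$)
$61 r{\left(0 \right)} + d{\left(11,-11 \right)} = 61 \left(10 - 0 + 2 \cdot 0^{2}\right) + 10 = 61 \left(10 + 0 + 2 \cdot 0\right) + 10 = 61 \left(10 + 0 + 0\right) + 10 = 61 \cdot 10 + 10 = 610 + 10 = 620$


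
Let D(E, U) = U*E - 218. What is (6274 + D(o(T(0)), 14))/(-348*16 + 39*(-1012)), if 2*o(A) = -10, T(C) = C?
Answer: -2993/22518 ≈ -0.13292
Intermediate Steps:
o(A) = -5 (o(A) = (½)*(-10) = -5)
D(E, U) = -218 + E*U (D(E, U) = E*U - 218 = -218 + E*U)
(6274 + D(o(T(0)), 14))/(-348*16 + 39*(-1012)) = (6274 + (-218 - 5*14))/(-348*16 + 39*(-1012)) = (6274 + (-218 - 70))/(-5568 - 39468) = (6274 - 288)/(-45036) = 5986*(-1/45036) = -2993/22518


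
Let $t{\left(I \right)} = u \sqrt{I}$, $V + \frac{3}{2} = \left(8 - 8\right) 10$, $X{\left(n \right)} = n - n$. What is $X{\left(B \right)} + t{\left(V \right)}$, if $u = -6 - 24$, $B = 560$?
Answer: $- 15 i \sqrt{6} \approx - 36.742 i$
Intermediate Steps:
$X{\left(n \right)} = 0$
$V = - \frac{3}{2}$ ($V = - \frac{3}{2} + \left(8 - 8\right) 10 = - \frac{3}{2} + 0 \cdot 10 = - \frac{3}{2} + 0 = - \frac{3}{2} \approx -1.5$)
$u = -30$ ($u = -6 - 24 = -30$)
$t{\left(I \right)} = - 30 \sqrt{I}$
$X{\left(B \right)} + t{\left(V \right)} = 0 - 30 \sqrt{- \frac{3}{2}} = 0 - 30 \frac{i \sqrt{6}}{2} = 0 - 15 i \sqrt{6} = - 15 i \sqrt{6}$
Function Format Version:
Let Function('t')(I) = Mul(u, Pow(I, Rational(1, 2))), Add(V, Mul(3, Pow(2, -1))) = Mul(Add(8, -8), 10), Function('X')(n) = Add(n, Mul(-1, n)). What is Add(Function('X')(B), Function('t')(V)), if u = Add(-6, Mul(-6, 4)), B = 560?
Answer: Mul(-15, I, Pow(6, Rational(1, 2))) ≈ Mul(-36.742, I)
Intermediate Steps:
Function('X')(n) = 0
V = Rational(-3, 2) (V = Add(Rational(-3, 2), Mul(Add(8, -8), 10)) = Add(Rational(-3, 2), Mul(0, 10)) = Add(Rational(-3, 2), 0) = Rational(-3, 2) ≈ -1.5000)
u = -30 (u = Add(-6, -24) = -30)
Function('t')(I) = Mul(-30, Pow(I, Rational(1, 2)))
Add(Function('X')(B), Function('t')(V)) = Add(0, Mul(-30, Pow(Rational(-3, 2), Rational(1, 2)))) = Add(0, Mul(-30, Mul(Rational(1, 2), I, Pow(6, Rational(1, 2))))) = Add(0, Mul(-15, I, Pow(6, Rational(1, 2)))) = Mul(-15, I, Pow(6, Rational(1, 2)))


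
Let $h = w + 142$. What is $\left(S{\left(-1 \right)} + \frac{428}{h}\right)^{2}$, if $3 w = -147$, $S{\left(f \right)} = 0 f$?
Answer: $\frac{183184}{8649} \approx 21.18$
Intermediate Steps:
$S{\left(f \right)} = 0$
$w = -49$ ($w = \frac{1}{3} \left(-147\right) = -49$)
$h = 93$ ($h = -49 + 142 = 93$)
$\left(S{\left(-1 \right)} + \frac{428}{h}\right)^{2} = \left(0 + \frac{428}{93}\right)^{2} = \left(\frac{428}{93}\right)^{2} = \frac{183184}{8649}$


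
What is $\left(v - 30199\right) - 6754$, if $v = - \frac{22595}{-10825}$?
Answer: $- \frac{79998726}{2165} \approx -36951.0$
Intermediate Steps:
$v = \frac{4519}{2165}$ ($v = \left(-22595\right) \left(- \frac{1}{10825}\right) = \frac{4519}{2165} \approx 2.0873$)
$\left(v - 30199\right) - 6754 = \left(\frac{4519}{2165} - 30199\right) - 6754 = - \frac{65376316}{2165} - 6754 = - \frac{79998726}{2165}$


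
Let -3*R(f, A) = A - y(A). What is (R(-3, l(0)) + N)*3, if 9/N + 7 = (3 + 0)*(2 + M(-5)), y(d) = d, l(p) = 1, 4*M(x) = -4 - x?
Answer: -108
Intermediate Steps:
M(x) = -1 - x/4 (M(x) = (-4 - x)/4 = -1 - x/4)
R(f, A) = 0 (R(f, A) = -(A - A)/3 = -⅓*0 = 0)
N = -36 (N = 9/(-7 + (3 + 0)*(2 + (-1 - ¼*(-5)))) = 9/(-7 + 3*(2 + (-1 + 5/4))) = 9/(-7 + 3*(2 + ¼)) = 9/(-7 + 3*(9/4)) = 9/(-7 + 27/4) = 9/(-¼) = 9*(-4) = -36)
(R(-3, l(0)) + N)*3 = (0 - 36)*3 = -36*3 = -108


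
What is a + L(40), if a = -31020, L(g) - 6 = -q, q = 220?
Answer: -31234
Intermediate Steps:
L(g) = -214 (L(g) = 6 - 1*220 = 6 - 220 = -214)
a + L(40) = -31020 - 214 = -31234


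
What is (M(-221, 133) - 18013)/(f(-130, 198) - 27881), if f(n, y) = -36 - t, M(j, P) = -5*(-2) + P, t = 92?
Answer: 17870/28009 ≈ 0.63801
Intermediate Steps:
M(j, P) = 10 + P
f(n, y) = -128 (f(n, y) = -36 - 1*92 = -36 - 92 = -128)
(M(-221, 133) - 18013)/(f(-130, 198) - 27881) = ((10 + 133) - 18013)/(-128 - 27881) = (143 - 18013)/(-28009) = -17870*(-1/28009) = 17870/28009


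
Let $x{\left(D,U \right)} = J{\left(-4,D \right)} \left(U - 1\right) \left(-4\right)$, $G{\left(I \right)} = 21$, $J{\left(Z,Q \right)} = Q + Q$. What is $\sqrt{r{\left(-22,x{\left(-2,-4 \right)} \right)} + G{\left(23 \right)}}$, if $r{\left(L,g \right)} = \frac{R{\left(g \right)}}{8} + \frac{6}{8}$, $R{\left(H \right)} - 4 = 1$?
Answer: $\frac{\sqrt{358}}{4} \approx 4.7302$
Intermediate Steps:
$J{\left(Z,Q \right)} = 2 Q$
$R{\left(H \right)} = 5$ ($R{\left(H \right)} = 4 + 1 = 5$)
$x{\left(D,U \right)} = - 8 D \left(-1 + U\right)$ ($x{\left(D,U \right)} = 2 D \left(U - 1\right) \left(-4\right) = 2 D \left(-1 + U\right) \left(-4\right) = - 8 D \left(-1 + U\right)$)
$r{\left(L,g \right)} = \frac{11}{8}$ ($r{\left(L,g \right)} = \frac{5}{8} + \frac{6}{8} = 5 \cdot \frac{1}{8} + 6 \cdot \frac{1}{8} = \frac{5}{8} + \frac{3}{4} = \frac{11}{8}$)
$\sqrt{r{\left(-22,x{\left(-2,-4 \right)} \right)} + G{\left(23 \right)}} = \sqrt{\frac{11}{8} + 21} = \sqrt{\frac{179}{8}} = \frac{\sqrt{358}}{4}$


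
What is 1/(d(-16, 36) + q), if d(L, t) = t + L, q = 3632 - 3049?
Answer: 1/603 ≈ 0.0016584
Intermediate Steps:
q = 583
d(L, t) = L + t
1/(d(-16, 36) + q) = 1/((-16 + 36) + 583) = 1/(20 + 583) = 1/603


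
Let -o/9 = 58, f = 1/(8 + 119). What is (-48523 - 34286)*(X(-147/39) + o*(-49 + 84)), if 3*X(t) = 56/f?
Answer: 1316607894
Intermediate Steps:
f = 1/127 ≈ 0.0078740
X(t) = 7112/3 (X(t) = (56/(1/127))/3 = (56*127)/3 = (1/3)*7112 = 7112/3)
o = -522 (o = -9*58 = -522)
(-48523 - 34286)*(X(-147/39) + o*(-49 + 84)) = (-48523 - 34286)*(7112/3 - 522*(-49 + 84)) = -82809*(7112/3 - 522*35) = -82809*(7112/3 - 18270) = -82809*(-47698/3) = 1316607894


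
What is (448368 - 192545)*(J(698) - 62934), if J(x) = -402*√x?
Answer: -16099964682 - 102840846*√698 ≈ -1.8817e+10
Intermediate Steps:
(448368 - 192545)*(J(698) - 62934) = (448368 - 192545)*(-402*√698 - 62934) = 255823*(-62934 - 402*√698) = -16099964682 - 102840846*√698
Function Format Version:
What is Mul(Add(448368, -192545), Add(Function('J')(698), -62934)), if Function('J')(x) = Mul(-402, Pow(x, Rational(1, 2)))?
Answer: Add(-16099964682, Mul(-102840846, Pow(698, Rational(1, 2)))) ≈ -1.8817e+10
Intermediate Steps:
Mul(Add(448368, -192545), Add(Function('J')(698), -62934)) = Mul(Add(448368, -192545), Add(Mul(-402, Pow(698, Rational(1, 2))), -62934)) = Mul(255823, Add(-62934, Mul(-402, Pow(698, Rational(1, 2))))) = Add(-16099964682, Mul(-102840846, Pow(698, Rational(1, 2))))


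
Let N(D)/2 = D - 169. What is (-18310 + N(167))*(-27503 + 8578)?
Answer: 346592450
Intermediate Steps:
N(D) = -338 + 2*D (N(D) = 2*(D - 169) = 2*(-169 + D) = -338 + 2*D)
(-18310 + N(167))*(-27503 + 8578) = (-18310 + (-338 + 2*167))*(-27503 + 8578) = (-18310 + (-338 + 334))*(-18925) = (-18310 - 4)*(-18925) = -18314*(-18925) = 346592450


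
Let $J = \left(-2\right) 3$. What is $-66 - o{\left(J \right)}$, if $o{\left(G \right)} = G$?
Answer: $-60$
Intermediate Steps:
$J = -6$
$-66 - o{\left(J \right)} = -66 - -6 = -66 + 6 = -60$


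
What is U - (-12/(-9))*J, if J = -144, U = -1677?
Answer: -1485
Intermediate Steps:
U - (-12/(-9))*J = -1677 - (-12/(-9))*(-144) = -1677 - (-12*(-1/9))*(-144) = -1677 - 4*(-144)/3 = -1677 - 1*(-192) = -1677 + 192 = -1485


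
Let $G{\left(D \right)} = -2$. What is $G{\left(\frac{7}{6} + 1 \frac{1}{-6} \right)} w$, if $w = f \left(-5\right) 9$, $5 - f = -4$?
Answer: $810$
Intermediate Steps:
$f = 9$ ($f = 5 - -4 = 5 + 4 = 9$)
$w = -405$ ($w = 9 \left(-5\right) 9 = \left(-45\right) 9 = -405$)
$G{\left(\frac{7}{6} + 1 \frac{1}{-6} \right)} w = \left(-2\right) \left(-405\right) = 810$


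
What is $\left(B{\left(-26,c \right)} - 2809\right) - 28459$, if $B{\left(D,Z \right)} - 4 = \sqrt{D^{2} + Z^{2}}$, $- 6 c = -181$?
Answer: $-31264 + \frac{\sqrt{57097}}{6} \approx -31224.0$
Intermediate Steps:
$c = \frac{181}{6}$ ($c = \left(- \frac{1}{6}\right) \left(-181\right) = \frac{181}{6} \approx 30.167$)
$B{\left(D,Z \right)} = 4 + \sqrt{D^{2} + Z^{2}}$
$\left(B{\left(-26,c \right)} - 2809\right) - 28459 = \left(\left(4 + \sqrt{\left(-26\right)^{2} + \left(\frac{181}{6}\right)^{2}}\right) - 2809\right) - 28459 = \left(\left(4 + \sqrt{676 + \frac{32761}{36}}\right) - 2809\right) - 28459 = \left(\left(4 + \sqrt{\frac{57097}{36}}\right) - 2809\right) - 28459 = \left(\left(4 + \frac{\sqrt{57097}}{6}\right) - 2809\right) - 28459 = \left(-2805 + \frac{\sqrt{57097}}{6}\right) - 28459 = -31264 + \frac{\sqrt{57097}}{6}$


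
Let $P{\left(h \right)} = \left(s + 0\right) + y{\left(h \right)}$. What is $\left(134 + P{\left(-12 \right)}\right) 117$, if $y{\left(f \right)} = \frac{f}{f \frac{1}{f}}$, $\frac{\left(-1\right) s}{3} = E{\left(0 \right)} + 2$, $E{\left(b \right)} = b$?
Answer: $13572$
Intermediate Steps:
$s = -6$ ($s = - 3 \left(0 + 2\right) = \left(-3\right) 2 = -6$)
$y{\left(f \right)} = f$ ($y{\left(f \right)} = \frac{f}{1} = 1 f = f$)
$P{\left(h \right)} = -6 + h$ ($P{\left(h \right)} = \left(-6 + 0\right) + h = -6 + h$)
$\left(134 + P{\left(-12 \right)}\right) 117 = \left(134 - 18\right) 117 = 116 \cdot 117 = 13572$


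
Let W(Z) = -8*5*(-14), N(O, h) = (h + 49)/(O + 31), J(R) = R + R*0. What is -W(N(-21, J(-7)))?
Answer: -560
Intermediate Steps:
J(R) = R (J(R) = R + 0 = R)
N(O, h) = (49 + h)/(31 + O)
W(Z) = 560 (W(Z) = -40*(-14) = 560)
-W(N(-21, J(-7))) = -1*560 = -560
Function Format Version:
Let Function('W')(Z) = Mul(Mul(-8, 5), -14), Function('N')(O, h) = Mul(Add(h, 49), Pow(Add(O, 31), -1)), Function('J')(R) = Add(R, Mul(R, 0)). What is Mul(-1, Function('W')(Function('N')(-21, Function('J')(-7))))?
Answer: -560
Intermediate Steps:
Function('J')(R) = R (Function('J')(R) = Add(R, 0) = R)
Function('N')(O, h) = Mul(Pow(Add(31, O), -1), Add(49, h)) (Function('N')(O, h) = Mul(Add(49, h), Pow(Add(31, O), -1)) = Mul(Pow(Add(31, O), -1), Add(49, h)))
Function('W')(Z) = 560 (Function('W')(Z) = Mul(-40, -14) = 560)
Mul(-1, Function('W')(Function('N')(-21, Function('J')(-7)))) = Mul(-1, 560) = -560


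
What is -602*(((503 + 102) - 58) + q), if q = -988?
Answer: 265482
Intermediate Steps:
-602*(((503 + 102) - 58) + q) = -602*(((503 + 102) - 58) - 988) = -602*((605 - 58) - 988) = -602*(547 - 988) = -602*(-441) = 265482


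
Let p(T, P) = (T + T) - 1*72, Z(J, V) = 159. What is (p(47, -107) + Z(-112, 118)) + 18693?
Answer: 18874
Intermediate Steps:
p(T, P) = -72 + 2*T (p(T, P) = 2*T - 72 = -72 + 2*T)
(p(47, -107) + Z(-112, 118)) + 18693 = ((-72 + 2*47) + 159) + 18693 = ((-72 + 94) + 159) + 18693 = (22 + 159) + 18693 = 181 + 18693 = 18874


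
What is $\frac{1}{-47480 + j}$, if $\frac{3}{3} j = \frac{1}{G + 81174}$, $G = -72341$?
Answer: $- \frac{8833}{419390839} \approx -2.1062 \cdot 10^{-5}$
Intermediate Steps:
$j = \frac{1}{8833}$ ($j = \frac{1}{-72341 + 81174} = \frac{1}{8833} \approx 0.00011321$)
$\frac{1}{-47480 + j} = \frac{1}{-47480 + \frac{1}{8833}} = \frac{1}{- \frac{419390839}{8833}} = - \frac{8833}{419390839}$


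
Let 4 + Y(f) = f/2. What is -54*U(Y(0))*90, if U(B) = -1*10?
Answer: 48600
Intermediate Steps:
Y(f) = -4 + f/2
U(B) = -10
-54*U(Y(0))*90 = -54*(-10)*90 = 540*90 = 48600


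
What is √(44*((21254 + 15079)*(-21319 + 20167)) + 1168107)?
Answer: I*√1840478997 ≈ 42901.0*I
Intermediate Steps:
√(44*((21254 + 15079)*(-21319 + 20167)) + 1168107) = √(44*(36333*(-1152)) + 1168107) = √(44*(-41855616) + 1168107) = √(-1841647104 + 1168107) = √(-1840478997) = I*√1840478997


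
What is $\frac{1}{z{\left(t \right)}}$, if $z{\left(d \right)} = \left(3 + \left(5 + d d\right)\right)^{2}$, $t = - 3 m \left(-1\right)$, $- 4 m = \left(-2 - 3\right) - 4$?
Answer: $\frac{256}{734449} \approx 0.00034856$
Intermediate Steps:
$m = \frac{9}{4}$ ($m = - \frac{\left(-2 - 3\right) - 4}{4} = - \frac{-5 - 4}{4} = \left(- \frac{1}{4}\right) \left(-9\right) = \frac{9}{4} \approx 2.25$)
$t = \frac{27}{4}$ ($t = \left(-3\right) \frac{9}{4} \left(-1\right) = \left(- \frac{27}{4}\right) \left(-1\right) = \frac{27}{4} \approx 6.75$)
$z{\left(d \right)} = \left(8 + d^{2}\right)^{2}$ ($z{\left(d \right)} = \left(3 + \left(5 + d^{2}\right)\right)^{2} = \left(8 + d^{2}\right)^{2}$)
$\frac{1}{z{\left(t \right)}} = \frac{1}{\left(8 + \left(\frac{27}{4}\right)^{2}\right)^{2}} = \frac{1}{\left(8 + \frac{729}{16}\right)^{2}} = \frac{1}{\left(\frac{857}{16}\right)^{2}} = \frac{1}{\frac{734449}{256}} = \frac{256}{734449}$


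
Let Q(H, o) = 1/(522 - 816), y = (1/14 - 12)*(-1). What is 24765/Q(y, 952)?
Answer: -7280910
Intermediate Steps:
y = 167/14 (y = (1/14 - 12)*(-1) = -167/14*(-1) = 167/14 ≈ 11.929)
Q(H, o) = -1/294 (Q(H, o) = 1/(-294) = -1/294)
24765/Q(y, 952) = 24765/(-1/294) = 24765*(-294) = -7280910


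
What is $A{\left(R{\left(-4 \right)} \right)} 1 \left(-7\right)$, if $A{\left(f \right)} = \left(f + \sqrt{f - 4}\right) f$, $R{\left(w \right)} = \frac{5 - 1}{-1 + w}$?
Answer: $- \frac{112}{25} + \frac{56 i \sqrt{30}}{25} \approx -4.48 + 12.269 i$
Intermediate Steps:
$R{\left(w \right)} = \frac{4}{-1 + w}$
$A{\left(f \right)} = f \left(f + \sqrt{-4 + f}\right)$ ($A{\left(f \right)} = \left(f + \sqrt{-4 + f}\right) f = f \left(f + \sqrt{-4 + f}\right)$)
$A{\left(R{\left(-4 \right)} \right)} 1 \left(-7\right) = \frac{4}{-1 - 4} \left(\frac{4}{-1 - 4} + \sqrt{-4 + \frac{4}{-1 - 4}}\right) 1 \left(-7\right) = \frac{4}{-5} \left(\frac{4}{-5} + \sqrt{-4 + \frac{4}{-5}}\right) \left(-7\right) = 4 \left(- \frac{1}{5}\right) \left(4 \left(- \frac{1}{5}\right) + \sqrt{-4 + 4 \left(- \frac{1}{5}\right)}\right) \left(-7\right) = - \frac{4 \left(- \frac{4}{5} + \sqrt{-4 - \frac{4}{5}}\right)}{5} \left(-7\right) = - \frac{4 \left(- \frac{4}{5} + \sqrt{- \frac{24}{5}}\right)}{5} \left(-7\right) = - \frac{4 \left(- \frac{4}{5} + \frac{2 i \sqrt{30}}{5}\right)}{5} \left(-7\right) = \left(\frac{16}{25} - \frac{8 i \sqrt{30}}{25}\right) \left(-7\right) = - \frac{112}{25} + \frac{56 i \sqrt{30}}{25}$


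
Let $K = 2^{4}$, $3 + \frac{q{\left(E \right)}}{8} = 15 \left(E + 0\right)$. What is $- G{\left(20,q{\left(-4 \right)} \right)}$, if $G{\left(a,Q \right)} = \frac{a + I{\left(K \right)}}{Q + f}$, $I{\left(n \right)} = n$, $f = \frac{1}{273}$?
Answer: $\frac{9828}{137591} \approx 0.071429$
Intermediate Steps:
$q{\left(E \right)} = -24 + 120 E$ ($q{\left(E \right)} = -24 + 8 \cdot 15 \left(E + 0\right) = -24 + 8 \cdot 15 E = -24 + 120 E$)
$K = 16$
$f = \frac{1}{273} \approx 0.003663$
$G{\left(a,Q \right)} = \frac{16 + a}{\frac{1}{273} + Q}$ ($G{\left(a,Q \right)} = \frac{a + 16}{Q + \frac{1}{273}} = \frac{16 + a}{\frac{1}{273} + Q}$)
$- G{\left(20,q{\left(-4 \right)} \right)} = - \frac{273 \left(16 + 20\right)}{1 + 273 \left(-24 + 120 \left(-4\right)\right)} = - \frac{273 \cdot 36}{1 + 273 \left(-24 - 480\right)} = - \frac{273 \cdot 36}{1 + 273 \left(-504\right)} = - \frac{273 \cdot 36}{1 - 137592} = - \frac{273 \cdot 36}{-137591} = - \frac{273 \left(-1\right) 36}{137591} = \left(-1\right) \left(- \frac{9828}{137591}\right) = \frac{9828}{137591}$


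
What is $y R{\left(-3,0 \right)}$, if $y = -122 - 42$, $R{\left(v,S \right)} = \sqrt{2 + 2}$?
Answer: $-328$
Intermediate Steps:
$R{\left(v,S \right)} = 2$ ($R{\left(v,S \right)} = \sqrt{4} = 2$)
$y = -164$
$y R{\left(-3,0 \right)} = \left(-164\right) 2 = -328$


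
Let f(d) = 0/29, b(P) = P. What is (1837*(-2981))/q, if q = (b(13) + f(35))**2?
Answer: -5476097/169 ≈ -32403.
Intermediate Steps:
f(d) = 0 (f(d) = 0*(1/29) = 0)
q = 169 (q = (13 + 0)**2 = 13**2 = 169)
(1837*(-2981))/q = (1837*(-2981))/169 = -5476097*1/169 = -5476097/169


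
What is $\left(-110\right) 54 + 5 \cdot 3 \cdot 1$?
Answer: $-5925$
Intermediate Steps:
$\left(-110\right) 54 + 5 \cdot 3 \cdot 1 = -5940 + 15 \cdot 1 = -5940 + 15 = -5925$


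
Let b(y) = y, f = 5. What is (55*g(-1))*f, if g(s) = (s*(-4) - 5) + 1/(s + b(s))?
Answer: -825/2 ≈ -412.50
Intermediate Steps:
g(s) = -5 + 1/(2*s) - 4*s (g(s) = (s*(-4) - 5) + 1/(s + s) = (-4*s - 5) + 1/(2*s) = (-5 - 4*s) + 1/(2*s) = -5 + 1/(2*s) - 4*s)
(55*g(-1))*f = (55*(-5 + (1/2)/(-1) - 4*(-1)))*5 = (55*(-5 + (1/2)*(-1) + 4))*5 = (55*(-5 - 1/2 + 4))*5 = (55*(-3/2))*5 = -165/2*5 = -825/2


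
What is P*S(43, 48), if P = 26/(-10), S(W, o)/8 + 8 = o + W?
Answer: -8632/5 ≈ -1726.4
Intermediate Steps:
S(W, o) = -64 + 8*W + 8*o (S(W, o) = -64 + 8*(o + W) = -64 + 8*(W + o) = -64 + (8*W + 8*o) = -64 + 8*W + 8*o)
P = -13/5 (P = 26*(-1/10) = -13/5 ≈ -2.6000)
P*S(43, 48) = -13*(-64 + 8*43 + 8*48)/5 = -13*(-64 + 344 + 384)/5 = -13/5*664 = -8632/5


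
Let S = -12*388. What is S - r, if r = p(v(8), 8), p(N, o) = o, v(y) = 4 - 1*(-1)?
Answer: -4664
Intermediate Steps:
v(y) = 5 (v(y) = 4 + 1 = 5)
S = -4656
r = 8
S - r = -4656 - 1*8 = -4656 - 8 = -4664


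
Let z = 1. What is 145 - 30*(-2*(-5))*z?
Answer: -155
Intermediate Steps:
145 - 30*(-2*(-5))*z = 145 - 30*(-2*(-5)) = 145 - 300 = -155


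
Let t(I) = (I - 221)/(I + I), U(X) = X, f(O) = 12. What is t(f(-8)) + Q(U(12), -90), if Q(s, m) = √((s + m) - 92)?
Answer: -209/24 + I*√170 ≈ -8.7083 + 13.038*I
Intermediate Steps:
t(I) = (-221 + I)/(2*I) (t(I) = (-221 + I)/((2*I)) = (-221 + I)*(1/(2*I)) = (-221 + I)/(2*I))
Q(s, m) = √(-92 + m + s) (Q(s, m) = √((m + s) - 92) = √(-92 + m + s))
t(f(-8)) + Q(U(12), -90) = (½)*(-221 + 12)/12 + √(-92 - 90 + 12) = (½)*(1/12)*(-209) + √(-170) = -209/24 + I*√170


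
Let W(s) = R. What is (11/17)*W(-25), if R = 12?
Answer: 132/17 ≈ 7.7647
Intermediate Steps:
W(s) = 12
(11/17)*W(-25) = (11/17)*12 = 132/17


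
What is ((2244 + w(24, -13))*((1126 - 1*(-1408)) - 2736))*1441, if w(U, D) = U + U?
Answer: -667159944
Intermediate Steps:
w(U, D) = 2*U
((2244 + w(24, -13))*((1126 - 1*(-1408)) - 2736))*1441 = ((2244 + 2*24)*((1126 - 1*(-1408)) - 2736))*1441 = ((2244 + 48)*((1126 + 1408) - 2736))*1441 = (2292*(2534 - 2736))*1441 = (2292*(-202))*1441 = -462984*1441 = -667159944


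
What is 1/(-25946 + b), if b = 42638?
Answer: 1/16692 ≈ 5.9909e-5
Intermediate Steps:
1/(-25946 + b) = 1/(-25946 + 42638) = 1/16692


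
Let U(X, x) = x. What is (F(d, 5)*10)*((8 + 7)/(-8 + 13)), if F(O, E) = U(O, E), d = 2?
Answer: 150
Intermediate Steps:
F(O, E) = E
(F(d, 5)*10)*((8 + 7)/(-8 + 13)) = (5*10)*((8 + 7)/(-8 + 13)) = 50*(15/5) = 50*(15*(⅕)) = 50*3 = 150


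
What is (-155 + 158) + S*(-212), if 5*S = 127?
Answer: -26909/5 ≈ -5381.8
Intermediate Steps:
S = 127/5 (S = (⅕)*127 = 127/5 ≈ 25.400)
(-155 + 158) + S*(-212) = (-155 + 158) + (127/5)*(-212) = 3 - 26924/5 = -26909/5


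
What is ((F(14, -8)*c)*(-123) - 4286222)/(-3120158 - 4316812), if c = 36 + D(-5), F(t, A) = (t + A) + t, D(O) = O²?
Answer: 2218141/3718485 ≈ 0.59652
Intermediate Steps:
F(t, A) = A + 2*t (F(t, A) = (A + t) + t = A + 2*t)
c = 61 (c = 36 + (-5)² = 36 + 25 = 61)
((F(14, -8)*c)*(-123) - 4286222)/(-3120158 - 4316812) = (((-8 + 2*14)*61)*(-123) - 4286222)/(-3120158 - 4316812) = (((-8 + 28)*61)*(-123) - 4286222)/(-7436970) = ((20*61)*(-123) - 4286222)*(-1/7436970) = (1220*(-123) - 4286222)*(-1/7436970) = (-150060 - 4286222)*(-1/7436970) = -4436282*(-1/7436970) = 2218141/3718485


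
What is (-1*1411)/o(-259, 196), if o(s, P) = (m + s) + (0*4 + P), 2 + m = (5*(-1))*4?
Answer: 83/5 ≈ 16.600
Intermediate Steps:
m = -22 (m = -2 + (5*(-1))*4 = -2 - 5*4 = -2 - 20 = -22)
o(s, P) = -22 + P + s (o(s, P) = (-22 + s) + (0*4 + P) = (-22 + s) + (0 + P) = (-22 + s) + P = -22 + P + s)
(-1*1411)/o(-259, 196) = (-1*1411)/(-22 + 196 - 259) = -1411/(-85) = -1411*(-1/85) = 83/5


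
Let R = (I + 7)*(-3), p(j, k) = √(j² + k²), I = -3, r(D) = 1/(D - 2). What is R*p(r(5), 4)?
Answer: -4*√145 ≈ -48.166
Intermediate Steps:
r(D) = 1/(-2 + D)
R = -12 (R = (-3 + 7)*(-3) = 4*(-3) = -12)
R*p(r(5), 4) = -12*√((1/(-2 + 5))² + 4²) = -12*√((1/3)² + 16) = -12*√((⅓)² + 16) = -12*√(⅑ + 16) = -4*√145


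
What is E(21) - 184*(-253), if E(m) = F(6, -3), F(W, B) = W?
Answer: 46558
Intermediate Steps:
E(m) = 6
E(21) - 184*(-253) = 6 - 184*(-253) = 6 + 46552 = 46558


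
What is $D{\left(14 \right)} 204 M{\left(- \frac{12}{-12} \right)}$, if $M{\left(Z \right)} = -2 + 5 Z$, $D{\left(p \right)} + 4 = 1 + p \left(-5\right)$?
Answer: $-44676$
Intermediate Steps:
$D{\left(p \right)} = -3 - 5 p$ ($D{\left(p \right)} = -4 + \left(1 + p \left(-5\right)\right) = -4 - \left(-1 + 5 p\right) = -3 - 5 p$)
$D{\left(14 \right)} 204 M{\left(- \frac{12}{-12} \right)} = \left(-3 - 70\right) 204 \left(-2 + 5 \left(- \frac{12}{-12}\right)\right) = \left(-3 - 70\right) 204 \left(-2 + 5 \left(\left(-12\right) \left(- \frac{1}{12}\right)\right)\right) = \left(-73\right) 204 \left(-2 + 5 \cdot 1\right) = - 14892 \left(-2 + 5\right) = \left(-14892\right) 3 = -44676$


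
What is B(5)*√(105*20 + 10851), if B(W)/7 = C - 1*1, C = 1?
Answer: 0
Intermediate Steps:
B(W) = 0 (B(W) = 7*(1 - 1*1) = 7*(1 - 1) = 7*0 = 0)
B(5)*√(105*20 + 10851) = 0*√(105*20 + 10851) = 0*√(2100 + 10851) = 0*√12951 = 0*(3*√1439) = 0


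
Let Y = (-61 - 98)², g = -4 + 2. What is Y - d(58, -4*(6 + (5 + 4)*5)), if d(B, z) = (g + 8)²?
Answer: 25245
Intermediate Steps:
g = -2
d(B, z) = 36 (d(B, z) = (-2 + 8)² = 6² = 36)
Y = 25281 (Y = (-159)² = 25281)
Y - d(58, -4*(6 + (5 + 4)*5)) = 25281 - 1*36 = 25281 - 36 = 25245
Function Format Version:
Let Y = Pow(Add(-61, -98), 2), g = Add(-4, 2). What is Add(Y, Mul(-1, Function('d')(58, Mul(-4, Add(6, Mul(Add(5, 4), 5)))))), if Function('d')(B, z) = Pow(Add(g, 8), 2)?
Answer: 25245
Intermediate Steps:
g = -2
Function('d')(B, z) = 36 (Function('d')(B, z) = Pow(Add(-2, 8), 2) = Pow(6, 2) = 36)
Y = 25281 (Y = Pow(-159, 2) = 25281)
Add(Y, Mul(-1, Function('d')(58, Mul(-4, Add(6, Mul(Add(5, 4), 5)))))) = Add(25281, Mul(-1, 36)) = Add(25281, -36) = 25245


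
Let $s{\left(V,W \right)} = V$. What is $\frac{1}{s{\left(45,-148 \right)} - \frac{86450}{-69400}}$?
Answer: $\frac{1388}{64189} \approx 0.021624$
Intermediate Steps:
$\frac{1}{s{\left(45,-148 \right)} - \frac{86450}{-69400}} = \frac{1}{45 - \frac{86450}{-69400}} = \frac{1}{45 - - \frac{1729}{1388}} = \frac{1}{45 + \frac{1729}{1388}} = \frac{1}{\frac{64189}{1388}} = \frac{1388}{64189}$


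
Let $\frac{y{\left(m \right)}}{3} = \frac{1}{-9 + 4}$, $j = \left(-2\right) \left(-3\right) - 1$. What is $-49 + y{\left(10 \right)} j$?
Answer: $-52$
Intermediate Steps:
$j = 5$ ($j = 6 - 1 = 5$)
$y{\left(m \right)} = - \frac{3}{5}$ ($y{\left(m \right)} = \frac{3}{-9 + 4} = \frac{3}{-5} = 3 \left(- \frac{1}{5}\right) = - \frac{3}{5}$)
$-49 + y{\left(10 \right)} j = -49 - 3 = -52$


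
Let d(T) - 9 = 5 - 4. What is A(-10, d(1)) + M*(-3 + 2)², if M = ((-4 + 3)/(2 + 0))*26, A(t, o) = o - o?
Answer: -13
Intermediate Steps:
d(T) = 10 (d(T) = 9 + (5 - 4) = 9 + 1 = 10)
A(t, o) = 0
M = -13 (M = -1/2*26 = -1*½*26 = -½*26 = -13)
A(-10, d(1)) + M*(-3 + 2)² = 0 - 13*(-3 + 2)² = 0 - 13*(-1)² = 0 - 13*1 = 0 - 13 = -13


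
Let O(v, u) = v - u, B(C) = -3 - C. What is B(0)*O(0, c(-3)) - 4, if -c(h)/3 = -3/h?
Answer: -13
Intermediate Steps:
c(h) = 9/h (c(h) = -(-9)/h = 9/h)
B(0)*O(0, c(-3)) - 4 = (-3 - 1*0)*(0 - 9/(-3)) - 4 = (-3 + 0)*(0 - 9*(-1)/3) - 4 = -3*(0 - 1*(-3)) - 4 = -3*(0 + 3) - 4 = -3*3 - 4 = -9 - 4 = -13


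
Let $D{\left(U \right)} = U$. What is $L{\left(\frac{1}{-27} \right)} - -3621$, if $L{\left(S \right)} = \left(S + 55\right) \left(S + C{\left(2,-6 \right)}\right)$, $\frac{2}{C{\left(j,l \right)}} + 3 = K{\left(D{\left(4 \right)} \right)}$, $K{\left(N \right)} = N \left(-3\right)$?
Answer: $\frac{13164413}{3645} \approx 3611.6$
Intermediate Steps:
$K{\left(N \right)} = - 3 N$
$C{\left(j,l \right)} = - \frac{2}{15}$ ($C{\left(j,l \right)} = \frac{2}{-3 - 12} = \frac{2}{-15} = 2 \left(- \frac{1}{15}\right) = - \frac{2}{15}$)
$L{\left(S \right)} = \left(55 + S\right) \left(- \frac{2}{15} + S\right)$ ($L{\left(S \right)} = \left(S + 55\right) \left(S - \frac{2}{15}\right) = \left(55 + S\right) \left(- \frac{2}{15} + S\right)$)
$L{\left(\frac{1}{-27} \right)} - -3621 = \left(- \frac{22}{3} + \left(\frac{1}{-27}\right)^{2} + \frac{823}{15 \left(-27\right)}\right) - -3621 = \left(- \frac{22}{3} + \left(- \frac{1}{27}\right)^{2} + \frac{823}{15} \left(- \frac{1}{27}\right)\right) + 3621 = \left(- \frac{22}{3} + \frac{1}{729} - \frac{823}{405}\right) + 3621 = - \frac{34132}{3645} + 3621 = \frac{13164413}{3645}$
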